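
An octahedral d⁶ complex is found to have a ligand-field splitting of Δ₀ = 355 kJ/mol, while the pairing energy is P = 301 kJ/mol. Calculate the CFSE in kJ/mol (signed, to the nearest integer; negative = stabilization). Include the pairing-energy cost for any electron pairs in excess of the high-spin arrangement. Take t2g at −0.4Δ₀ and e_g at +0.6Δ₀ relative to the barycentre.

Here Δ₀ > P (355 > 301), so the low-spin state is favoured.
Filling d⁶ accordingly: t2g^6 e_g^0.
Orbital CFSE = -2.4Δ₀ = -2.4 × 355 = -852 kJ/mol.
Excess pairs vs high-spin: 3 − 1 = 2; pairing cost = +602 kJ/mol.
Net CFSE = -852 + 602 = -250 kJ/mol.

-250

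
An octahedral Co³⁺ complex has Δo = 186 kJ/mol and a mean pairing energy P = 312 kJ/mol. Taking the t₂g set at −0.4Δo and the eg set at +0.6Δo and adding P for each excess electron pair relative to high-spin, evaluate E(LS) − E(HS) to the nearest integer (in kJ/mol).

Co³⁺: group 9, so d-count = 9 − 3 = 6.
High-spin d⁶ fills as t₂g⁴ eg² with CFSE 4(−0.4) + 2(+0.6) = -0.4Δo = -74 kJ/mol.
Low-spin t₂g⁶ eg⁰ gives -2.4Δo = -446 kJ/mol, but forming 2 extra pairs costs 2P = 624 kJ/mol, so E(LS) = -446 + 624 = 178 kJ/mol.
E(LS) − E(HS) = 178 − (-74) = 252 kJ/mol.

252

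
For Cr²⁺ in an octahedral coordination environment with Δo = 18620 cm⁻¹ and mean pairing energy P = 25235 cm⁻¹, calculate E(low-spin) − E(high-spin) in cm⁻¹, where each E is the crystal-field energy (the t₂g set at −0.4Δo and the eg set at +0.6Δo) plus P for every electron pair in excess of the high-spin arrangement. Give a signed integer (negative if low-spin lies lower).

6615

Group 6 minus oxidation state +2 gives a d⁴ configuration for Cr²⁺.
High-spin: t₂g³ eg¹, CFSE = -0.6Δo = -11172 cm⁻¹.
For low-spin the configuration is t₂g⁴ eg⁰: orbital energy -1.6 × 18620 = -29792 cm⁻¹, and 1 additional pair relative to high-spin adds 25235 cm⁻¹, giving -4557 cm⁻¹.
The difference is -4557 − (-11172) = 6615 cm⁻¹, so high-spin lies lower.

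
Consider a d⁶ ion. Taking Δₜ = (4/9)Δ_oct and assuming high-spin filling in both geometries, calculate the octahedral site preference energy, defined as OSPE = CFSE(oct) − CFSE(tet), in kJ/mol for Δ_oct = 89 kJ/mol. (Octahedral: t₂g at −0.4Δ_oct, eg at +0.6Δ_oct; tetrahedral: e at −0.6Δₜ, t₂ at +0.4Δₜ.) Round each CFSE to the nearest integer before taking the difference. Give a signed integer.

-12

In an octahedral site d⁶ (HS) is t2g^4 e_g^2, giving CFSE(oct) = -0.4Δ_oct = -36 kJ/mol.
Tetrahedral: e^3 t2^3, CFSE = 3(−0.6) + 3(+0.4) = -0.6Δₜ = -0.6 × (4/9) × 89 = -24 kJ/mol.
Subtracting, OSPE = -36 − (-24) = -12 kJ/mol.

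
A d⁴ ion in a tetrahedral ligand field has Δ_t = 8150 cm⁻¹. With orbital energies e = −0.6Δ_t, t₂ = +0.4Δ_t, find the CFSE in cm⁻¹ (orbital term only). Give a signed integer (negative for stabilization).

With tetrahedral geometry the complex is necessarily high-spin.
Electron filling gives e² t₂².
The orbital stabilization is -0.4Δ_t = -0.4 × 8150 = -3260 cm⁻¹.

-3260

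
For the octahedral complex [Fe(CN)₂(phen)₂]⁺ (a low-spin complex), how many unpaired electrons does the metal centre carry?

1

Ligand charges: 2×(-1) from CN⁻ and 2×(+0) from phen sum to -2; with overall charge +1, Fe is +3.
Fe³⁺: group 8, so d-count = 8 − 3 = 5.
Configuration: t2g^5 e_g^0, giving 1 unpaired electron.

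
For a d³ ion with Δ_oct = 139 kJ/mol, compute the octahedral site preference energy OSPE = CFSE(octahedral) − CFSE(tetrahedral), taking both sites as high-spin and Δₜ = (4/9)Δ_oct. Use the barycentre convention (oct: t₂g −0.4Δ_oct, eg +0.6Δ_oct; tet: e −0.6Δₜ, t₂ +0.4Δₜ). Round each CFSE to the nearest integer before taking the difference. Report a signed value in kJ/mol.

-118

In an octahedral site d³ (HS) is t₂g³ eg⁰, giving CFSE(oct) = -1.2Δ_oct = -167 kJ/mol.
In a tetrahedral site the filling is e² t₂¹: CFSE(tet) = -0.8Δₜ = -0.8 × (4/9)(139) = -49 kJ/mol.
Subtracting, OSPE = -167 − (-49) = -118 kJ/mol.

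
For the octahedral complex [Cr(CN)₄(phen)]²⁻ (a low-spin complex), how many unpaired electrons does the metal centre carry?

2

Ligand charges: 4×(-1) from CN⁻ and 1×(+0) from phen sum to -4; with overall charge -2, Cr is +2.
Group 6 minus oxidation state +2 gives a d⁴ configuration for Cr²⁺.
Configuration: t₂g⁴ eg⁰, giving 2 unpaired electrons.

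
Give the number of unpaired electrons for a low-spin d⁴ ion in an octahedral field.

Configuration: t2g^4 e_g^0, giving 2 unpaired electrons.

2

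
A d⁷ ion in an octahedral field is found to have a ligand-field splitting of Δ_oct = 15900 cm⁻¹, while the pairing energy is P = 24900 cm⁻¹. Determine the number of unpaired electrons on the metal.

Δ_oct < P, so pairing is avoided: the ground state is high-spin.
Configuration: t2g^5 e_g^2.
Unpaired electrons: 3.

3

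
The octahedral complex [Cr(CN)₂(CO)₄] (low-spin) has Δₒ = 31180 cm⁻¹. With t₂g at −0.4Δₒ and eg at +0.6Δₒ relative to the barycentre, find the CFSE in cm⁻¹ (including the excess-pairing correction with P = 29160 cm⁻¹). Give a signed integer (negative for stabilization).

-20728

Ligand charges: 2×(-1) from CN⁻ and 4×(+0) from CO sum to -2; with overall charge +0, Cr is +2.
Cr²⁺: group 6, so d-count = 6 − 2 = 4.
The d⁴ electrons fill as t₂g⁴ eg⁰.
Orbital CFSE = 4(-0.4) + 0(0.6) = -1.6Δₒ = -1.6 × 31180 = -49888 cm⁻¹.
Relative to high-spin t₂g³ eg¹ (0 paired), the low-spin configuration has 1 additional pair, contributing +1 × 29160 = +29160 cm⁻¹.
Overall CFSE = -49888 + 29160 = -20728 cm⁻¹.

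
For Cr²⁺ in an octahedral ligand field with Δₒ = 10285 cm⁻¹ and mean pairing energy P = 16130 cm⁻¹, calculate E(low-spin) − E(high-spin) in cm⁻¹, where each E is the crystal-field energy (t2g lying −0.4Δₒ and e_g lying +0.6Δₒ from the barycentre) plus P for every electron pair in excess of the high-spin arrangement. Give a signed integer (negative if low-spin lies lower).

5845

Cr is in group 6, so Cr²⁺ is d⁴ (6 − 2 = 4).
High-spin d⁴ fills as t2g^3 e_g^1 with CFSE 3(−0.4) + 1(+0.6) = -0.6Δₒ = -6171 cm⁻¹.
Low-spin: t2g^4 e_g^0, orbital CFSE = -1.6Δₒ = -16456 cm⁻¹; plus 1 excess pair × P = +16130 cm⁻¹; total -326 cm⁻¹.
E(LS) − E(HS) = -326 − (-6171) = 5845 cm⁻¹.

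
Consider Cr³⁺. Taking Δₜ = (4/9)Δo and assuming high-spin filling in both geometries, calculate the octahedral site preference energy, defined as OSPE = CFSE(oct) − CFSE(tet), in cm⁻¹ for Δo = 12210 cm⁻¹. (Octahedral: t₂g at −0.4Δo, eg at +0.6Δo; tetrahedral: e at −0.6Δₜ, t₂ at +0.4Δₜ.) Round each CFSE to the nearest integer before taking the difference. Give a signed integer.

Cr is in group 6, so Cr³⁺ is d³ (6 − 3 = 3).
In an octahedral site d³ (HS) is t2g^3 e_g^0, giving CFSE(oct) = -1.2Δo = -14652 cm⁻¹.
Tetrahedral e^2 t2^1 gives -0.8Δₜ = -0.8 × (4/9) × 12210 = -4341 cm⁻¹.
OSPE = -14652 − (-4341) = -10311 cm⁻¹.

-10311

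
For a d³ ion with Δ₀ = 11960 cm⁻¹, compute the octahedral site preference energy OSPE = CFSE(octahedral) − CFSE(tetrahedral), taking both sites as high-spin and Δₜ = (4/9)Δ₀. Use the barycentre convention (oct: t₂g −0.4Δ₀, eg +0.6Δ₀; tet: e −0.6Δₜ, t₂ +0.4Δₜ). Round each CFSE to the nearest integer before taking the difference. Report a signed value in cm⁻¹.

-10100

Octahedral (high-spin): t₂g³ eg⁰, CFSE = 3(−0.4) + 0(+0.6) = -1.2Δ₀ = -1.2 × 11960 = -14352 cm⁻¹.
Tetrahedral: e² t₂¹, CFSE = 2(−0.6) + 1(+0.4) = -0.8Δₜ = -0.8 × (4/9) × 11960 = -4252 cm⁻¹.
Subtracting, OSPE = -14352 − (-4252) = -10100 cm⁻¹.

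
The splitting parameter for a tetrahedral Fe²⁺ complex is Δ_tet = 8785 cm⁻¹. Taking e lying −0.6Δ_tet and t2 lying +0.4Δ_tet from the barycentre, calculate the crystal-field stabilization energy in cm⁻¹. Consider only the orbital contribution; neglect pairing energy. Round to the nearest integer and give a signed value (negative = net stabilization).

Fe is in group 8, so Fe²⁺ is d⁶ (8 − 2 = 6).
Tetrahedral splitting is small, so the complex is high-spin.
The d⁶ electrons fill as e^3 t2^3.
The orbital stabilization is -0.6Δ_tet = -0.6 × 8785 = -5271 cm⁻¹.

-5271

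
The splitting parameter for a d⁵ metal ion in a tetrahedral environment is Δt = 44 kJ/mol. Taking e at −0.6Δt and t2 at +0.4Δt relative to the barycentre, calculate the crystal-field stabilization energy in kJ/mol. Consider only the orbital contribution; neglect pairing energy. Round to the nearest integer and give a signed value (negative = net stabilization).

Tetrahedral fields are weak (Δₜ ≈ 4/9 Δₒ), so electrons fill high-spin.
The d⁵ electrons fill as e^2 t2^3.
CFSE(orbital) = 2×(-0.6Δt) + 3×(0.4Δt) = 0.0Δt; with Δt = 44 kJ/mol that is 0 kJ/mol.

0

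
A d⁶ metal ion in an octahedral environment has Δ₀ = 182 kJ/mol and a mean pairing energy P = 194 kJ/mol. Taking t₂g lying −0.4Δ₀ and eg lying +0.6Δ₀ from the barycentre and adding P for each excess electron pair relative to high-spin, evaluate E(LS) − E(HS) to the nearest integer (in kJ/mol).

24

High-spin: t₂g⁴ eg², CFSE = -0.4Δ₀ = -73 kJ/mol.
Low-spin t₂g⁶ eg⁰ gives -2.4Δ₀ = -437 kJ/mol, but forming 2 extra pairs costs 2P = 388 kJ/mol, so E(LS) = -437 + 388 = -49 kJ/mol.
E(LS) − E(HS) = -49 − (-73) = 24 kJ/mol.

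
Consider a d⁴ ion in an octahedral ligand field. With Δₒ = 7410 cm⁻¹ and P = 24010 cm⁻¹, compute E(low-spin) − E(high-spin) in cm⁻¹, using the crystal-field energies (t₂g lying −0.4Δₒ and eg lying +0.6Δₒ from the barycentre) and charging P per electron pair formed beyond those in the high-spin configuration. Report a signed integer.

In the high-spin limit (t₂g³ eg¹) the orbital term is -0.6Δₒ = -4446 cm⁻¹, with no excess pairing.
For low-spin the configuration is t₂g⁴ eg⁰: orbital energy -1.6 × 7410 = -11856 cm⁻¹, and 1 additional pair relative to high-spin adds 24010 cm⁻¹, giving 12154 cm⁻¹.
E(LS) − E(HS) = 12154 − (-4446) = 16600 cm⁻¹.

16600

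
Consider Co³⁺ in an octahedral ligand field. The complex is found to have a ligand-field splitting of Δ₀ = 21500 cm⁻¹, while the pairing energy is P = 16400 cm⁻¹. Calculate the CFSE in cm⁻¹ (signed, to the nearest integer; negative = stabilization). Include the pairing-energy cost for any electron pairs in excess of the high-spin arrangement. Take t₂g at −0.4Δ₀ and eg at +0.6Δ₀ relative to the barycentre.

Co³⁺: group 9, so d-count = 9 − 3 = 6.
Here Δ₀ > P (21500 > 16400), so the low-spin state is favoured.
Configuration: t₂g⁶ eg⁰.
Orbital CFSE = -2.4Δ₀ = -2.4 × 21500 = -51600 cm⁻¹.
Excess pairs vs high-spin: 3 − 1 = 2; pairing cost = +32800 cm⁻¹.
Net CFSE = -51600 + 32800 = -18800 cm⁻¹.

-18800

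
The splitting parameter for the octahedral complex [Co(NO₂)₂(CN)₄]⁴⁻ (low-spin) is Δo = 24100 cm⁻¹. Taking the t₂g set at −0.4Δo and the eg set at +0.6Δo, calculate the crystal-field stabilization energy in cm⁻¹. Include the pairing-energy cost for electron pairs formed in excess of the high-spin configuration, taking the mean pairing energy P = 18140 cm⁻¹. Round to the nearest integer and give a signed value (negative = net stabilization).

Ligand charges: 2×(-1) from NO₂⁻ and 4×(-1) from CN⁻ sum to -6; with overall charge -4, Co is +2.
Co is in group 9, so Co²⁺ is d⁷ (9 − 2 = 7).
Electron filling gives t₂g⁶ eg¹.
Orbital CFSE = 6(-0.4) + 1(0.6) = -1.8Δo = -1.8 × 24100 = -43380 cm⁻¹.
High-spin d⁷ would be t₂g⁵ eg² with 2 pairs; low-spin has 3, so 1 excess pair costs +1P = +18140 cm⁻¹.
Combining: -43380 + 18140 = -25240 cm⁻¹.

-25240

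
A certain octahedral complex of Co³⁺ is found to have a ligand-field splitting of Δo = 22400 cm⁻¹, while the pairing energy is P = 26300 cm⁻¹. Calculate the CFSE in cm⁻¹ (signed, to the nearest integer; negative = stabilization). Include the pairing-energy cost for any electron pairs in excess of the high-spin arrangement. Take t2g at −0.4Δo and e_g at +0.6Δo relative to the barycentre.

Co sits in group 9; removing 3 electrons leaves Co³⁺ with 9 − 3 = 6 d electrons.
Since Δo = 22400 cm⁻¹ < P = 26300 cm⁻¹, the complex adopts the high-spin configuration.
Filling d⁶ accordingly: t2g^4 e_g^2.
Orbital CFSE = -0.4Δo = -0.4 × 22400 = -8960 cm⁻¹.
High-spin has no excess pairs, so no pairing correction applies.

-8960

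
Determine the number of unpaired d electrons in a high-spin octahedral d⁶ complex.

4

Configuration: t₂g⁴ eg², giving 4 unpaired electrons.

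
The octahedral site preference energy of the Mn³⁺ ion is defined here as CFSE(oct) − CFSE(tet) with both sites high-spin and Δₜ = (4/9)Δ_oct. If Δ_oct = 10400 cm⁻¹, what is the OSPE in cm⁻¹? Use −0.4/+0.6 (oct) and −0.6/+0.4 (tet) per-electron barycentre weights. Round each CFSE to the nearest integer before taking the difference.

-4391

Mn³⁺: group 7, so d-count = 7 − 3 = 4.
Octahedral (high-spin): t₂g³ eg¹, CFSE = 3(−0.4) + 1(+0.6) = -0.6Δ_oct = -0.6 × 10400 = -6240 cm⁻¹.
In a tetrahedral site the filling is e² t₂²: CFSE(tet) = -0.4Δₜ = -0.4 × (4/9)(10400) = -1849 cm⁻¹.
OSPE = CFSE(oct) − CFSE(tet) = -6240 − (-1849) = -4391 cm⁻¹.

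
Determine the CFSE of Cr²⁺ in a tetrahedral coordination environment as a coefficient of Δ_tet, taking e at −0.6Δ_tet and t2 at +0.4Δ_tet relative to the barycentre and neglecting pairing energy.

Cr sits in group 6; removing 2 electrons leaves Cr²⁺ with 6 − 2 = 4 d electrons.
Tetrahedral fields are weak (Δₜ ≈ 4/9 Δₒ), so electrons fill high-spin.
Configuration: e^2 t2^2.
CFSE = 2(-0.6Δ_tet) + 2(0.4Δ_tet) = -1.2Δ_tet + 0.8Δ_tet = -0.4Δ_tet.

-0.4 Δ_tet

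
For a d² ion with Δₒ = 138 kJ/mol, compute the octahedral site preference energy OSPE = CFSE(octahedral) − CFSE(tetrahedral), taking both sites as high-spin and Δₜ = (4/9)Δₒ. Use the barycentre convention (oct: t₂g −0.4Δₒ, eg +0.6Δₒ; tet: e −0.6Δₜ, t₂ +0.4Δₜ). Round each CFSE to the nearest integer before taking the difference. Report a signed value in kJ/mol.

-36

In an octahedral site d² (HS) is t2g^2 e_g^0, giving CFSE(oct) = -0.8Δₒ = -110 kJ/mol.
Tetrahedral: e^2 t2^0, CFSE = 2(−0.6) + 0(+0.4) = -1.2Δₜ = -1.2 × (4/9) × 138 = -74 kJ/mol.
OSPE = CFSE(oct) − CFSE(tet) = -110 − (-74) = -36 kJ/mol.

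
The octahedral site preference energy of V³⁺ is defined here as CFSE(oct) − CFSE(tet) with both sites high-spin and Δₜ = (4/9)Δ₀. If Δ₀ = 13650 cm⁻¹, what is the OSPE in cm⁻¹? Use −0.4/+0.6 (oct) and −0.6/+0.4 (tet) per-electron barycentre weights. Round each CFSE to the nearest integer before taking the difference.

V sits in group 5; removing 3 electrons leaves V³⁺ with 5 − 3 = 2 d electrons.
In an octahedral site d² (HS) is t₂g² eg⁰, giving CFSE(oct) = -0.8Δ₀ = -10920 cm⁻¹.
Tetrahedral e² t₂⁰ gives -1.2Δₜ = -1.2 × (4/9) × 13650 = -7280 cm⁻¹.
Subtracting, OSPE = -10920 − (-7280) = -3640 cm⁻¹.

-3640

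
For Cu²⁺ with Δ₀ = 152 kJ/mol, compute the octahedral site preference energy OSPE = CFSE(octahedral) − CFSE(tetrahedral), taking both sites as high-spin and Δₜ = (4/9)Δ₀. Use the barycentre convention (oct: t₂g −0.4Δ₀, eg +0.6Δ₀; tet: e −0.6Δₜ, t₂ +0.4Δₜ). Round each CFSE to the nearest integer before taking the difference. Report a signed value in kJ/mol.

-64

Cu is in group 11, so Cu²⁺ is d⁹ (11 − 2 = 9).
In an octahedral site d⁹ (HS) is t₂g⁶ eg³, giving CFSE(oct) = -0.6Δ₀ = -91 kJ/mol.
Tetrahedral: e⁴ t₂⁵, CFSE = 4(−0.6) + 5(+0.4) = -0.4Δₜ = -0.4 × (4/9) × 152 = -27 kJ/mol.
Subtracting, OSPE = -91 − (-27) = -64 kJ/mol.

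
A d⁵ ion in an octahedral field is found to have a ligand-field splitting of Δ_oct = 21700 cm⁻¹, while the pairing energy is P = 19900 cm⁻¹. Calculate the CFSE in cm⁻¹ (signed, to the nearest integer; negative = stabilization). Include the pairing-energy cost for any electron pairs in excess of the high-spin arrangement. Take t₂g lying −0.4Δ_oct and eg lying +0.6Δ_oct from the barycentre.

-3600

Δ_oct > P, so pairing is preferred: the ground state is low-spin.
Configuration: t₂g⁵ eg⁰.
Orbital CFSE = -2.0Δ_oct = -2.0 × 21700 = -43400 cm⁻¹.
Excess pairs vs high-spin: 2 − 0 = 2; pairing cost = +39800 cm⁻¹.
Net CFSE = -43400 + 39800 = -3600 cm⁻¹.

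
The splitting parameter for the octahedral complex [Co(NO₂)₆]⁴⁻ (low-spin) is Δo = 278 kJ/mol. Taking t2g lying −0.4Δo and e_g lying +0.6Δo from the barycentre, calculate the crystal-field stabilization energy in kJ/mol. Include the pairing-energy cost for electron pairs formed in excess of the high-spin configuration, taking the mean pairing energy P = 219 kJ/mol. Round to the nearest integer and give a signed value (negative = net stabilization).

-281

Each NO₂⁻ contributes -1; 6 × (-1) = -6. With overall charge -4, Co is in the +2 oxidation state.
Co²⁺: group 9, so d-count = 9 − 2 = 7.
Electron filling gives t2g^6 e_g^1.
Orbital CFSE = 6(-0.4) + 1(0.6) = -1.8Δo = -1.8 × 278 = -500 kJ/mol.
Pairing penalty: 3 pairs vs 2 in the high-spin reference → 1 extra × P = 219 kJ/mol.
Combining: -500 + 219 = -281 kJ/mol.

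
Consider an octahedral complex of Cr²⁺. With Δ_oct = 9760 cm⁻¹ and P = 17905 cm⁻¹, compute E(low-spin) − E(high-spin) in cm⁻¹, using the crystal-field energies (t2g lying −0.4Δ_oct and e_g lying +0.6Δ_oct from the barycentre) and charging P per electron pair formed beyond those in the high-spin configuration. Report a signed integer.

Cr²⁺: group 6, so d-count = 6 − 2 = 4.
High-spin: t2g^3 e_g^1, CFSE = -0.6Δ_oct = -5856 cm⁻¹.
Low-spin: t2g^4 e_g^0, orbital CFSE = -1.6Δ_oct = -15616 cm⁻¹; plus 1 excess pair × P = +17905 cm⁻¹; total 2289 cm⁻¹.
The difference is 2289 − (-5856) = 8145 cm⁻¹, so high-spin lies lower.

8145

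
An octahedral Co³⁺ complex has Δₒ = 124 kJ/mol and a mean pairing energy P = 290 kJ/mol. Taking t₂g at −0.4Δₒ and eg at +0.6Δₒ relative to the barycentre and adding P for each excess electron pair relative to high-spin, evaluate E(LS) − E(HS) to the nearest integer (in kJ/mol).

332

Co³⁺: group 9, so d-count = 9 − 3 = 6.
High-spin: t₂g⁴ eg², CFSE = -0.4Δₒ = -50 kJ/mol.
Low-spin t₂g⁶ eg⁰ gives -2.4Δₒ = -298 kJ/mol, but forming 2 extra pairs costs 2P = 580 kJ/mol, so E(LS) = -298 + 580 = 282 kJ/mol.
E(LS) − E(HS) = 282 − (-50) = 332 kJ/mol.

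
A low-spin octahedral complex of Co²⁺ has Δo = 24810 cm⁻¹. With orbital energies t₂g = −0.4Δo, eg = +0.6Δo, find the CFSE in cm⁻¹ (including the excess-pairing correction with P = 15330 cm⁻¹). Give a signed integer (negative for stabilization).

Co²⁺: group 9, so d-count = 9 − 2 = 7.
Configuration: t₂g⁶ eg¹.
CFSE(orbital) = 6×(-0.4Δo) + 1×(0.6Δo) = -1.8Δo; with Δo = 24810 cm⁻¹ that is -44658 cm⁻¹.
High-spin d⁷ would be t₂g⁵ eg² with 2 pairs; low-spin has 3, so 1 excess pair costs +1P = +15330 cm⁻¹.
Overall CFSE = -44658 + 15330 = -29328 cm⁻¹.

-29328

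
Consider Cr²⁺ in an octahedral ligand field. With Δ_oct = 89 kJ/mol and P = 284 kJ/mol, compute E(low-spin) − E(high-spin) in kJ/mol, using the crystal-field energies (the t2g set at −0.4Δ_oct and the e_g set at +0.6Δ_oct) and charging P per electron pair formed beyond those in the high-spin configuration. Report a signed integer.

Cr is in group 6, so Cr²⁺ is d⁴ (6 − 2 = 4).
High-spin d⁴ fills as t2g^3 e_g^1 with CFSE 3(−0.4) + 1(+0.6) = -0.6Δ_oct = -53 kJ/mol.
For low-spin the configuration is t2g^4 e_g^0: orbital energy -1.6 × 89 = -142 kJ/mol, and 1 additional pair relative to high-spin adds 284 kJ/mol, giving 142 kJ/mol.
The difference is 142 − (-53) = 195 kJ/mol, so high-spin lies lower.

195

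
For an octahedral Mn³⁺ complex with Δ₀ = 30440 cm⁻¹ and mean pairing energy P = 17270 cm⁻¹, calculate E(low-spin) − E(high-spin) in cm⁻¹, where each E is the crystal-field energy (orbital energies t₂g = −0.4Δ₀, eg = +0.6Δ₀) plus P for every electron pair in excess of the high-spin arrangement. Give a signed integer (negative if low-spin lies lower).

-13170

Mn³⁺: group 7, so d-count = 7 − 3 = 4.
High-spin d⁴ fills as t₂g³ eg¹ with CFSE 3(−0.4) + 1(+0.6) = -0.6Δ₀ = -18264 cm⁻¹.
Low-spin: t₂g⁴ eg⁰, orbital CFSE = -1.6Δ₀ = -48704 cm⁻¹; plus 1 excess pair × P = +17270 cm⁻¹; total -31434 cm⁻¹.
E(LS) − E(HS) = -31434 − (-18264) = -13170 cm⁻¹.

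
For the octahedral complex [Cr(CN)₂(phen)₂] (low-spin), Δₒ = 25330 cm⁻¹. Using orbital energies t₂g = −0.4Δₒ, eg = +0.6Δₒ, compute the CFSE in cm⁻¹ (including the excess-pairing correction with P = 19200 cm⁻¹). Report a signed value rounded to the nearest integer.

-21328

Ligand charges: 2×(-1) from CN⁻ and 2×(+0) from phen sum to -2; with overall charge +0, Cr is +2.
Cr is in group 6, so Cr²⁺ is d⁴ (6 − 2 = 4).
Electron filling gives t₂g⁴ eg⁰.
CFSE(orbital) = 4×(-0.4Δₒ) + 0×(0.6Δₒ) = -1.6Δₒ; with Δₒ = 25330 cm⁻¹ that is -40528 cm⁻¹.
High-spin d⁴ would be t₂g³ eg¹ with 0 pairs; low-spin has 1, so 1 excess pair costs +1P = +19200 cm⁻¹.
Net CFSE = -40528 + 19200 = -21328 cm⁻¹.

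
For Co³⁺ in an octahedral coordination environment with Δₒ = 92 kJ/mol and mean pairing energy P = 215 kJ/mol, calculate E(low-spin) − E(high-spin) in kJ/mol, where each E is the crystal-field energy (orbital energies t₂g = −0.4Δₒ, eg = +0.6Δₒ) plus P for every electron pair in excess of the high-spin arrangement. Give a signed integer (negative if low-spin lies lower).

Co sits in group 9; removing 3 electrons leaves Co³⁺ with 9 − 3 = 6 d electrons.
High-spin: t₂g⁴ eg², CFSE = -0.4Δₒ = -37 kJ/mol.
Low-spin: t₂g⁶ eg⁰, orbital CFSE = -2.4Δₒ = -221 kJ/mol; plus 2 excess pairs × P = +430 kJ/mol; total 209 kJ/mol.
The difference is 209 − (-37) = 246 kJ/mol, so high-spin lies lower.

246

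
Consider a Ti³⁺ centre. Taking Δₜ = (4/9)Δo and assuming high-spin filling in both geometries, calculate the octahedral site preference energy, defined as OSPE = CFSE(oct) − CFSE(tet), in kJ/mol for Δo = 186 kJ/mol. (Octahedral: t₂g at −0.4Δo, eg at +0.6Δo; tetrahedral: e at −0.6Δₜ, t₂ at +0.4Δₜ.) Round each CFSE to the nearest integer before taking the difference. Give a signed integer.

-24

Group 4 minus oxidation state +3 gives a d¹ configuration for Ti³⁺.
Octahedral (high-spin): t₂g¹ eg⁰, CFSE = 1(−0.4) + 0(+0.6) = -0.4Δo = -0.4 × 186 = -74 kJ/mol.
In a tetrahedral site the filling is e¹ t₂⁰: CFSE(tet) = -0.6Δₜ = -0.6 × (4/9)(186) = -50 kJ/mol.
OSPE = -74 − (-50) = -24 kJ/mol.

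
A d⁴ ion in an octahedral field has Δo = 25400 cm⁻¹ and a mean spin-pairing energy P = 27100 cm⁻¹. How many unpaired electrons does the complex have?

4

Here Δo < P (25400 < 27100), so the high-spin state is favoured.
Configuration: t2g^3 e_g^1.
Unpaired electrons: 4.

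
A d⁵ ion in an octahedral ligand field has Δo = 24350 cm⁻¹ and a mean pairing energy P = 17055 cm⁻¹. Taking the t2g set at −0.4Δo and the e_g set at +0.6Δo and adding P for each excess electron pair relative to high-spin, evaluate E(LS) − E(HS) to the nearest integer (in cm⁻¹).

In the high-spin limit (t2g^3 e_g^2) the orbital term is 0.0Δo = 0 cm⁻¹, with no excess pairing.
Low-spin t2g^5 e_g^0 gives -2.0Δo = -48700 cm⁻¹, but forming 2 extra pairs costs 2P = 34110 cm⁻¹, so E(LS) = -48700 + 34110 = -14590 cm⁻¹.
E(LS) − E(HS) = -14590 − (0) = -14590 cm⁻¹.

-14590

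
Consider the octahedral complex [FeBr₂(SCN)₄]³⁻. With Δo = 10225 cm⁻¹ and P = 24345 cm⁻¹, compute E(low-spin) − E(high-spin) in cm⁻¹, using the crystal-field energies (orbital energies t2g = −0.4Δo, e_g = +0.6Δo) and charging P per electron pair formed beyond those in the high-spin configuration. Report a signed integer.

28240

Ligand charges: 2×(-1) from Br⁻ and 4×(-1) from SCN⁻ sum to -6; with overall charge -3, Fe is +3.
Group 8 minus oxidation state +3 gives a d⁵ configuration for Fe³⁺.
In the high-spin limit (t2g^3 e_g^2) the orbital term is 0.0Δo = 0 cm⁻¹, with no excess pairing.
Low-spin: t2g^5 e_g^0, orbital CFSE = -2.0Δo = -20450 cm⁻¹; plus 2 excess pairs × P = +48690 cm⁻¹; total 28240 cm⁻¹.
Thus E(LS) − E(HS) = 28240 cm⁻¹.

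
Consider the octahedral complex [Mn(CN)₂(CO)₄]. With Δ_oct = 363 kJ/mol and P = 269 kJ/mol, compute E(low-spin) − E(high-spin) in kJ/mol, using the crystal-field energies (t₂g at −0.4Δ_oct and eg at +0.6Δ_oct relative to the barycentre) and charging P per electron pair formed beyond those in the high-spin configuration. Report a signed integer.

-188

Ligand charges: 2×(-1) from CN⁻ and 4×(+0) from CO sum to -2; with overall charge +0, Mn is +2.
Mn sits in group 7; removing 2 electrons leaves Mn²⁺ with 7 − 2 = 5 d electrons.
In the high-spin limit (t₂g³ eg²) the orbital term is 0.0Δ_oct = 0 kJ/mol, with no excess pairing.
For low-spin the configuration is t₂g⁵ eg⁰: orbital energy -2.0 × 363 = -726 kJ/mol, and 2 additional pairs relative to high-spin add 538 kJ/mol, giving -188 kJ/mol.
E(LS) − E(HS) = -188 − (0) = -188 kJ/mol.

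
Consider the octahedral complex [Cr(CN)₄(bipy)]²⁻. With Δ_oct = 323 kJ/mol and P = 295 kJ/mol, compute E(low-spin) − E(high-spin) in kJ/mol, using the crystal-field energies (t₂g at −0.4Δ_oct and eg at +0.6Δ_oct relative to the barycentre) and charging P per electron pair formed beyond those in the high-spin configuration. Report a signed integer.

-28

Ligand charges: 4×(-1) from CN⁻ and 1×(+0) from bipy sum to -4; with overall charge -2, Cr is +2.
Cr²⁺: group 6, so d-count = 6 − 2 = 4.
In the high-spin limit (t₂g³ eg¹) the orbital term is -0.6Δ_oct = -194 kJ/mol, with no excess pairing.
Low-spin: t₂g⁴ eg⁰, orbital CFSE = -1.6Δ_oct = -517 kJ/mol; plus 1 excess pair × P = +295 kJ/mol; total -222 kJ/mol.
E(LS) − E(HS) = -222 − (-194) = -28 kJ/mol.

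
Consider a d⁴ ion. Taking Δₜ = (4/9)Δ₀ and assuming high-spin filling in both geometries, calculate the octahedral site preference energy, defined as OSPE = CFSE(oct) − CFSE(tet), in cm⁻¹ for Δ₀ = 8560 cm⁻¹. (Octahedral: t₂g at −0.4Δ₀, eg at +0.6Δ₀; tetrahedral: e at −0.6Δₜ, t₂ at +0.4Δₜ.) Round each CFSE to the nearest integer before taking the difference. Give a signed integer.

-3614

In an octahedral site d⁴ (HS) is t₂g³ eg¹, giving CFSE(oct) = -0.6Δ₀ = -5136 cm⁻¹.
In a tetrahedral site the filling is e² t₂²: CFSE(tet) = -0.4Δₜ = -0.4 × (4/9)(8560) = -1522 cm⁻¹.
Subtracting, OSPE = -5136 − (-1522) = -3614 cm⁻¹.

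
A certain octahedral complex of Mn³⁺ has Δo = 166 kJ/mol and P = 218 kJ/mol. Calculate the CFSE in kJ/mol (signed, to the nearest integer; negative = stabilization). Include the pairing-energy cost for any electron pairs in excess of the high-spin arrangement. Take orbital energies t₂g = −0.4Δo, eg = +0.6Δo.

-100

Group 7 minus oxidation state +3 gives a d⁴ configuration for Mn³⁺.
Δo < P, so pairing is avoided: the ground state is high-spin.
That gives t₂g³ eg¹.
Orbital CFSE = -0.6Δo = -0.6 × 166 = -100 kJ/mol.
High-spin has no excess pairs, so no pairing correction applies.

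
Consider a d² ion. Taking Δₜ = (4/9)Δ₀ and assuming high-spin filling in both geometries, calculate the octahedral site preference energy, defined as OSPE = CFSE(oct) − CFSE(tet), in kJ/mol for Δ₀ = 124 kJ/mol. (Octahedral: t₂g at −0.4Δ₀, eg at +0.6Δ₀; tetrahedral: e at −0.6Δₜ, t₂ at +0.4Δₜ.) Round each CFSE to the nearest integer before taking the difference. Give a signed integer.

-33

In an octahedral site d² (HS) is t2g^2 e_g^0, giving CFSE(oct) = -0.8Δ₀ = -99 kJ/mol.
Tetrahedral e^2 t2^0 gives -1.2Δₜ = -1.2 × (4/9) × 124 = -66 kJ/mol.
OSPE = CFSE(oct) − CFSE(tet) = -99 − (-66) = -33 kJ/mol.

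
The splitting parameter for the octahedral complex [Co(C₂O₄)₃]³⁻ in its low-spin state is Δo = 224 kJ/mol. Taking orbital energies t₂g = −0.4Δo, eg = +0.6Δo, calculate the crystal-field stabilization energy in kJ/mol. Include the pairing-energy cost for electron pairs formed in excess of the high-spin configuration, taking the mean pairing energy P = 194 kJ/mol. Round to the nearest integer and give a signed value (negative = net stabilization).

Each C₂O₄²⁻ contributes -2; 3 × (-2) = -6. With overall charge -3, Co is in the +3 oxidation state.
Co sits in group 9; removing 3 electrons leaves Co³⁺ with 9 − 3 = 6 d electrons.
The d⁶ electrons fill as t₂g⁶ eg⁰.
Orbital CFSE = 6(-0.4) + 0(0.6) = -2.4Δo = -2.4 × 224 = -538 kJ/mol.
High-spin d⁶ would be t₂g⁴ eg² with 1 pair; low-spin has 3, so 2 excess pairs cost +2P = +388 kJ/mol.
Combining: -538 + 388 = -150 kJ/mol.

-150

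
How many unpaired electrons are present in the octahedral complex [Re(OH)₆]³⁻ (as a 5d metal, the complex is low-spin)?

2

Each OH⁻ contributes -1; 6 × (-1) = -6. With overall charge -3, Re is in the +3 oxidation state.
Re³⁺: group 7, so d-count = 7 − 3 = 4.
Configuration: t₂g⁴ eg⁰, giving 2 unpaired electrons.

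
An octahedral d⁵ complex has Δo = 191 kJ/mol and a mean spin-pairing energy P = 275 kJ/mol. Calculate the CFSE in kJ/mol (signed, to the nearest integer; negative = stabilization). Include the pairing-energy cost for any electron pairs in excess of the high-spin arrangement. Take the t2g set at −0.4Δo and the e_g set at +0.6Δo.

0

Here Δo < P (191 < 275), so the high-spin state is favoured.
Filling d⁵ accordingly: t2g^3 e_g^2.
Orbital CFSE = 0.0Δo = 0.0 × 191 = 0 kJ/mol.
High-spin has no excess pairs, so no pairing correction applies.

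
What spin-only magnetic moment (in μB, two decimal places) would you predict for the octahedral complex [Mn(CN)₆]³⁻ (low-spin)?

2.83 μB

Each CN⁻ contributes -1; 6 × (-1) = -6. With overall charge -3, Mn is in the +3 oxidation state.
Mn is in group 7, so Mn³⁺ is d⁴ (7 − 3 = 4).
Configuration: t₂g⁴ eg⁰ → 2 unpaired electrons.
μ(spin-only) = √[2(2+2)] = √8 ≈ 2.83 μB.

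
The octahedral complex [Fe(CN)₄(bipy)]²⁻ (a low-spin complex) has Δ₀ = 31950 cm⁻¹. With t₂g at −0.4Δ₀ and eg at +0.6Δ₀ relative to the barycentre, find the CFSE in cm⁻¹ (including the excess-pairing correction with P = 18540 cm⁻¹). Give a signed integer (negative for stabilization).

-39600

Ligand charges: 4×(-1) from CN⁻ and 1×(+0) from bipy sum to -4; with overall charge -2, Fe is +2.
Fe sits in group 8; removing 2 electrons leaves Fe²⁺ with 8 − 2 = 6 d electrons.
Configuration: t₂g⁶ eg⁰.
Orbital CFSE = 6(-0.4) + 0(0.6) = -2.4Δ₀ = -2.4 × 31950 = -76680 cm⁻¹.
Pairing penalty: 3 pairs vs 1 in the high-spin reference → 2 extra × P = 37080 cm⁻¹.
Combining: -76680 + 37080 = -39600 cm⁻¹.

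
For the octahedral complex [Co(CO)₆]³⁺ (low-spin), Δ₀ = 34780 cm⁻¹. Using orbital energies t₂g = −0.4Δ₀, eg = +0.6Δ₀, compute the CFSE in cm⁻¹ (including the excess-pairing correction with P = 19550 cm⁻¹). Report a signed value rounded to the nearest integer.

CO is neutral, so the +3 overall charge sits on Co: oxidation state +3.
Group 9 minus oxidation state +3 gives a d⁶ configuration for Co³⁺.
Configuration: t₂g⁶ eg⁰.
CFSE(orbital) = 6×(-0.4Δ₀) + 0×(0.6Δ₀) = -2.4Δ₀; with Δ₀ = 34780 cm⁻¹ that is -83472 cm⁻¹.
Pairing penalty: 3 pairs vs 1 in the high-spin reference → 2 extra × P = 39100 cm⁻¹.
Combining: -83472 + 39100 = -44372 cm⁻¹.

-44372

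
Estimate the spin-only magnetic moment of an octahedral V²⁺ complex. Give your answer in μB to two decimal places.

3.87 μB

V sits in group 5; removing 2 electrons leaves V²⁺ with 5 − 2 = 3 d electrons.
Configuration: t₂g³ eg⁰ → 3 unpaired electrons.
μ(spin-only) = √[3(3+2)] = √15 ≈ 3.87 μB.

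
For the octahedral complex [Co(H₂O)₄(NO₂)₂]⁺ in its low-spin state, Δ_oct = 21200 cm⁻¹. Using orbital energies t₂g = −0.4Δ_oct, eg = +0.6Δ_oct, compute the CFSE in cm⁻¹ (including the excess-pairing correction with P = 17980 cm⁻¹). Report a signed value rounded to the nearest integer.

Ligand charges: 4×(+0) from H₂O and 2×(-1) from NO₂⁻ sum to -2; with overall charge +1, Co is +3.
Co³⁺: group 9, so d-count = 9 − 3 = 6.
Electron filling gives t₂g⁶ eg⁰.
The orbital stabilization is -2.4Δ_oct = -2.4 × 21200 = -50880 cm⁻¹.
Pairing penalty: 3 pairs vs 1 in the high-spin reference → 2 extra × P = 35960 cm⁻¹.
Net CFSE = -50880 + 35960 = -14920 cm⁻¹.

-14920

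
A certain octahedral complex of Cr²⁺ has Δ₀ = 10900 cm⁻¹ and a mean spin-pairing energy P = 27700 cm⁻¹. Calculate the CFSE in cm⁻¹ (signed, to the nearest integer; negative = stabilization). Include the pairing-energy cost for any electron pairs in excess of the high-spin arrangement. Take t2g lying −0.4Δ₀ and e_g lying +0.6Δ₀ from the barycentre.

Cr sits in group 6; removing 2 electrons leaves Cr²⁺ with 6 − 2 = 4 d electrons.
Since Δ₀ = 10900 cm⁻¹ < P = 27700 cm⁻¹, the complex adopts the high-spin configuration.
Filling d⁴ accordingly: t2g^3 e_g^1.
Orbital CFSE = -0.6Δ₀ = -0.6 × 10900 = -6540 cm⁻¹.
High-spin has no excess pairs, so no pairing correction applies.

-6540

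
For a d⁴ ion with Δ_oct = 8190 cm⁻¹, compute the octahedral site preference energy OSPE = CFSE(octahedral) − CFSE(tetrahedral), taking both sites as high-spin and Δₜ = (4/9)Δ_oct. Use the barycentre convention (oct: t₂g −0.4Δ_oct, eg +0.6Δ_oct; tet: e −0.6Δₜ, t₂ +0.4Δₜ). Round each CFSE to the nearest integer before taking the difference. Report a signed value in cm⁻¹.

In an octahedral site d⁴ (HS) is t2g^3 e_g^1, giving CFSE(oct) = -0.6Δ_oct = -4914 cm⁻¹.
Tetrahedral e^2 t2^2 gives -0.4Δₜ = -0.4 × (4/9) × 8190 = -1456 cm⁻¹.
Subtracting, OSPE = -4914 − (-1456) = -3458 cm⁻¹.

-3458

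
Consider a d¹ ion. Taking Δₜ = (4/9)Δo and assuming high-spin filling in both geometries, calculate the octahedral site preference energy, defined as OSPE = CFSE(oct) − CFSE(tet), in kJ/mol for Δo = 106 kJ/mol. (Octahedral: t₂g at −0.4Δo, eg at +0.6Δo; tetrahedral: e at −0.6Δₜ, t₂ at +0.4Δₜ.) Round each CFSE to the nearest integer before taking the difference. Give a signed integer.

In an octahedral site d¹ (HS) is t₂g¹ eg⁰, giving CFSE(oct) = -0.4Δo = -42 kJ/mol.
Tetrahedral: e¹ t₂⁰, CFSE = 1(−0.6) + 0(+0.4) = -0.6Δₜ = -0.6 × (4/9) × 106 = -28 kJ/mol.
OSPE = -42 − (-28) = -14 kJ/mol.

-14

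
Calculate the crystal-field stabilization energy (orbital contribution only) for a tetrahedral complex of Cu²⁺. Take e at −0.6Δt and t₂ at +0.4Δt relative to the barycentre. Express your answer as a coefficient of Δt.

Group 11 minus oxidation state +2 gives a d⁹ configuration for Cu²⁺.
Tetrahedral splitting is small, so the complex is high-spin.
Configuration: e⁴ t₂⁵.
CFSE = 4(-0.6Δt) + 5(0.4Δt) = -2.4Δt + 2.0Δt = -0.4Δt.

-0.4 Δt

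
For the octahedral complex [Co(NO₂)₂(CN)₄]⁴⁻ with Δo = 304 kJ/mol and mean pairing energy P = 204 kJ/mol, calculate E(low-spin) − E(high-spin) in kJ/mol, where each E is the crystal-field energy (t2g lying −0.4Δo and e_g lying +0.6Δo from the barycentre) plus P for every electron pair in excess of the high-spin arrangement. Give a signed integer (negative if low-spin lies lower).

-100

Ligand charges: 2×(-1) from NO₂⁻ and 4×(-1) from CN⁻ sum to -6; with overall charge -4, Co is +2.
Co is in group 9, so Co²⁺ is d⁷ (9 − 2 = 7).
High-spin: t2g^5 e_g^2, CFSE = -0.8Δo = -243 kJ/mol.
For low-spin the configuration is t2g^6 e_g^1: orbital energy -1.8 × 304 = -547 kJ/mol, and 1 additional pair relative to high-spin adds 204 kJ/mol, giving -343 kJ/mol.
E(LS) − E(HS) = -343 − (-243) = -100 kJ/mol.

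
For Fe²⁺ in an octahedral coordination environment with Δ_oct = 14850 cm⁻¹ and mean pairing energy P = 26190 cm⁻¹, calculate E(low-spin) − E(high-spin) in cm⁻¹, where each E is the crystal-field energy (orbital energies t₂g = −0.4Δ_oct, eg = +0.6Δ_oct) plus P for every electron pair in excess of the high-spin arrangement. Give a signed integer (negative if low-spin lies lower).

Fe²⁺: group 8, so d-count = 8 − 2 = 6.
High-spin: t₂g⁴ eg², CFSE = -0.4Δ_oct = -5940 cm⁻¹.
Low-spin: t₂g⁶ eg⁰, orbital CFSE = -2.4Δ_oct = -35640 cm⁻¹; plus 2 excess pairs × P = +52380 cm⁻¹; total 16740 cm⁻¹.
Thus E(LS) − E(HS) = 22680 cm⁻¹.

22680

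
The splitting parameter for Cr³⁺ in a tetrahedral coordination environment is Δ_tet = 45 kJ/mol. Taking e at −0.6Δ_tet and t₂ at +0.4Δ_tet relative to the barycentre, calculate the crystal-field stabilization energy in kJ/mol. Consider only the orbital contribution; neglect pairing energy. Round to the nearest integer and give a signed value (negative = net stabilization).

-36

Group 6 minus oxidation state +3 gives a d³ configuration for Cr³⁺.
With tetrahedral geometry the complex is necessarily high-spin.
Electron filling gives e² t₂¹.
Orbital CFSE = 2(-0.6) + 1(0.4) = -0.8Δ_tet = -0.8 × 45 = -36 kJ/mol.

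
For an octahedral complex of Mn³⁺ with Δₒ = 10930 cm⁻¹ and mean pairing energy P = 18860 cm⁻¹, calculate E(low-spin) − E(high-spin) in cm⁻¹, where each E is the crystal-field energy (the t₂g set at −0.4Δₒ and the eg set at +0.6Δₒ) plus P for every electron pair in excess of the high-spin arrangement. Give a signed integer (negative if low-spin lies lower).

7930

Mn is in group 7, so Mn³⁺ is d⁴ (7 − 3 = 4).
High-spin d⁴ fills as t₂g³ eg¹ with CFSE 3(−0.4) + 1(+0.6) = -0.6Δₒ = -6558 cm⁻¹.
For low-spin the configuration is t₂g⁴ eg⁰: orbital energy -1.6 × 10930 = -17488 cm⁻¹, and 1 additional pair relative to high-spin adds 18860 cm⁻¹, giving 1372 cm⁻¹.
The difference is 1372 − (-6558) = 7930 cm⁻¹, so high-spin lies lower.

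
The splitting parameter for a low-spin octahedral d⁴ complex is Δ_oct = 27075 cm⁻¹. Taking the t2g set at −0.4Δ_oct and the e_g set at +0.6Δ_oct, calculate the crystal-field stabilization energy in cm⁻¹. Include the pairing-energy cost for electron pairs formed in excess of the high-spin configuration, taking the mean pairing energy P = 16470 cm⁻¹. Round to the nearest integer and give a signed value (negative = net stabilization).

Electron filling gives t2g^4 e_g^0.
CFSE(orbital) = 4×(-0.4Δ_oct) + 0×(0.6Δ_oct) = -1.6Δ_oct; with Δ_oct = 27075 cm⁻¹ that is -43320 cm⁻¹.
Relative to high-spin t2g^3 e_g^1 (0 paired), the low-spin configuration has 1 additional pair, contributing +1 × 16470 = +16470 cm⁻¹.
Combining: -43320 + 16470 = -26850 cm⁻¹.

-26850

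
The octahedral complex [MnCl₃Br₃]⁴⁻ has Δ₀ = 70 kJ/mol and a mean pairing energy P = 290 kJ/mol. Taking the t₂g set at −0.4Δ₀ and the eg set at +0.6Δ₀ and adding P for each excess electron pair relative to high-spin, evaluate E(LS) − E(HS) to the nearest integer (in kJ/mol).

Ligand charges: 3×(-1) from Cl⁻ and 3×(-1) from Br⁻ sum to -6; with overall charge -4, Mn is +2.
Mn is in group 7, so Mn²⁺ is d⁵ (7 − 2 = 5).
High-spin d⁵ fills as t₂g³ eg² with CFSE 3(−0.4) + 2(+0.6) = 0.0Δ₀ = 0 kJ/mol.
Low-spin t₂g⁵ eg⁰ gives -2.0Δ₀ = -140 kJ/mol, but forming 2 extra pairs costs 2P = 580 kJ/mol, so E(LS) = -140 + 580 = 440 kJ/mol.
E(LS) − E(HS) = 440 − (0) = 440 kJ/mol.

440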